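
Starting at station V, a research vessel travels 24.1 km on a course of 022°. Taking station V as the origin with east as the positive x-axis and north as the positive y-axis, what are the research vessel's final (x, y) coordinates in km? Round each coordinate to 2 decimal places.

Leg 1 (022°, 24.1 km): east 24.1 sin 22° = 9.03, north 24.1 cos 22° = 22.35
Summing: 9.03 km east, 22.35 km north → (9.03, 22.35).

(9.03, 22.35)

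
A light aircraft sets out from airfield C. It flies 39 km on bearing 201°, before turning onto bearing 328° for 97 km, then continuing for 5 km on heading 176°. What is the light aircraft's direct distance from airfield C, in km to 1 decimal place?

Leg 1 (201°, 39 km): east 39 sin 201° = -13.98, north 39 cos 201° = -36.41
Leg 2 (328°, 97 km): east 97 sin 328° = -51.40, north 97 cos 328° = 82.26
Leg 3 (176°, 5 km): east 5 sin 176° = 0.35, north 5 cos 176° = -4.99
Net: -65.03 east, 40.86 north. Distance = √((-65.03)² + (40.86)²) = 76.803 km.

76.8 km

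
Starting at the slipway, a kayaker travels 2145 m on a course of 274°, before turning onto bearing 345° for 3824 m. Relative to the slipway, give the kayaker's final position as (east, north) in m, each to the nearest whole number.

(-3129, 3843)

Leg 1 (274°, 2145 m): east 2145 sin 274° = -2139.77, north 2145 cos 274° = 149.63
Leg 2 (345°, 3824 m): east 3824 sin 345° = -989.72, north 3824 cos 345° = 3693.70
Summing: -3129.50 m east, 3843.33 m north → (-3129, 3843).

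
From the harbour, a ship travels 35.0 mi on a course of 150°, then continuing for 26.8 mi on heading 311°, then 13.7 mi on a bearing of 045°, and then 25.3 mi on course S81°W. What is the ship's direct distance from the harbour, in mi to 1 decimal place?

Leg 1 (150°, 35.0 mi): east 35.0 sin 150° = 17.50, north 35.0 cos 150° = -30.31
Leg 2 (311°, 26.8 mi): east 26.8 sin 311° = -20.23, north 26.8 cos 311° = 17.58
Leg 3 (045°, 13.7 mi): east 13.7 sin 45° = 9.69, north 13.7 cos 45° = 9.69
Leg 4 (S81°W, 25.3 mi): east 25.3 sin 261° = -24.99, north 25.3 cos 261° = -3.96
Net: -18.03 east, -7.00 north. Distance = √((-18.03)² + (-7.00)²) = 19.338 mi.

19.3 mi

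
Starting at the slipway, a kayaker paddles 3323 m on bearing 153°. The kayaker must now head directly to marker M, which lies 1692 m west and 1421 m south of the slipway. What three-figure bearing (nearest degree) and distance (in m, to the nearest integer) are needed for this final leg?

Leg 1 (153°, 3323 m): east 3323 sin 153° = 1508.61, north 3323 cos 153° = -2960.81
Current position: (1508.61, -2960.81). Target: (-1692, -1421). Remaining: Δeast = -3200.61, Δnorth = 1539.81.
Bearing = atan2(-3200.61, 1539.81) mod 360° = 295.69°; distance = √((-3200.61)² + (1539.81)²) = 3551.751 m.

296°, 3552 m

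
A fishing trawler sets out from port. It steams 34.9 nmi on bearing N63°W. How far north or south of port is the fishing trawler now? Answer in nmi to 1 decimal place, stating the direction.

Leg 1 (N63°W, 34.9 nmi): east 34.9 sin 297° = -31.10, north 34.9 cos 297° = 15.84
Net north component: 15.84 nmi.

15.8 nmi north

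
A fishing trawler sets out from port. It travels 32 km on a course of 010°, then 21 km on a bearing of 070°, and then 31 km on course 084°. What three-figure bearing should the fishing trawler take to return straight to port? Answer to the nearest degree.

233°

Leg 1 (010°, 32 km): east 32 sin 10° = 5.56, north 32 cos 10° = 31.51
Leg 2 (070°, 21 km): east 21 sin 70° = 19.73, north 21 cos 70° = 7.18
Leg 3 (084°, 31 km): east 31 sin 84° = 30.83, north 31 cos 84° = 3.24
Net displacement: 56.12 east, 41.94 north. Direction back to start is (-56.12, -41.94): bearing = atan2(-56.12, -41.94) mod 360° = 233.23° ≈ 233°.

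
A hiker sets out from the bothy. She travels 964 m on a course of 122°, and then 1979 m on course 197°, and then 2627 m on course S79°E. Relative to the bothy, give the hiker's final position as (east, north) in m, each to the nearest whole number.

(2818, -2905)

Leg 1 (122°, 964 m): east 964 sin 122° = 817.52, north 964 cos 122° = -510.84
Leg 2 (197°, 1979 m): east 1979 sin 197° = -578.60, north 1979 cos 197° = -1892.53
Leg 3 (S79°E, 2627 m): east 2627 sin 101° = 2578.73, north 2627 cos 101° = -501.26
Summing: 2817.65 m east, -2904.62 m north → (2818, -2905).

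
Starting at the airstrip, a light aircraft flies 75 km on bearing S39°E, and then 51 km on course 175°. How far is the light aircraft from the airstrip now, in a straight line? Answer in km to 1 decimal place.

120.7 km

Leg 1 (S39°E, 75 km): east 75 sin 141° = 47.20, north 75 cos 141° = -58.29
Leg 2 (175°, 51 km): east 51 sin 175° = 4.44, north 51 cos 175° = -50.81
Net: 51.64 east, -109.09 north. Distance = √((51.64)² + (-109.09)²) = 120.699 km.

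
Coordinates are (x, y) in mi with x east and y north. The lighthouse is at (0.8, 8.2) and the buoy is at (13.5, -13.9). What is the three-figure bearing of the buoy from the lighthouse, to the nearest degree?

150°

Δeast = 13.5 − 0.8 = 12.70; Δnorth = -13.9 − 8.2 = -22.10.
Bearing = atan2(Δeast, Δnorth) mod 360° = 150.12° ≈ 150°.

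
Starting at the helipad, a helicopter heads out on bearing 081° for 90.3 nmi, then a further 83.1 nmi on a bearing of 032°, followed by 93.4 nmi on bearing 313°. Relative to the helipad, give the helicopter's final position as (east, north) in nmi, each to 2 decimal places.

Leg 1 (081°, 90.3 nmi): east 90.3 sin 81° = 89.19, north 90.3 cos 81° = 14.13
Leg 2 (032°, 83.1 nmi): east 83.1 sin 32° = 44.04, north 83.1 cos 32° = 70.47
Leg 3 (313°, 93.4 nmi): east 93.4 sin 313° = -68.31, north 93.4 cos 313° = 63.70
Summing: 64.92 nmi east, 148.30 nmi north → (64.92, 148.30).

(64.92, 148.30)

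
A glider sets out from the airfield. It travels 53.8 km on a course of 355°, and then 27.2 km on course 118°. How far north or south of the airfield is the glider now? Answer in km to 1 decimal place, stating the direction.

40.8 km north

Leg 1 (355°, 53.8 km): east 53.8 sin 355° = -4.69, north 53.8 cos 355° = 53.60
Leg 2 (118°, 27.2 km): east 27.2 sin 118° = 24.02, north 27.2 cos 118° = -12.77
Net north component: 40.83 km.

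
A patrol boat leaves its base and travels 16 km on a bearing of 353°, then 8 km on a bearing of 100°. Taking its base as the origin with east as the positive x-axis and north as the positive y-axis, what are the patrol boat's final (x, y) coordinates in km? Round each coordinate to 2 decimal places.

Leg 1 (353°, 16 km): east 16 sin 353° = -1.95, north 16 cos 353° = 15.88
Leg 2 (100°, 8 km): east 8 sin 100° = 7.88, north 8 cos 100° = -1.39
Summing: 5.93 km east, 14.49 km north → (5.93, 14.49).

(5.93, 14.49)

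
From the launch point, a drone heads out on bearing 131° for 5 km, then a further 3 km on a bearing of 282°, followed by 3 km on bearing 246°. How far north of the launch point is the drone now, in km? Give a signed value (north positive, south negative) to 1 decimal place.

-3.9 km

Leg 1 (131°, 5 km): east 5 sin 131° = 3.77, north 5 cos 131° = -3.28
Leg 2 (282°, 3 km): east 3 sin 282° = -2.93, north 3 cos 282° = 0.62
Leg 3 (246°, 3 km): east 3 sin 246° = -2.74, north 3 cos 246° = -1.22
Net north component: -3.88 km.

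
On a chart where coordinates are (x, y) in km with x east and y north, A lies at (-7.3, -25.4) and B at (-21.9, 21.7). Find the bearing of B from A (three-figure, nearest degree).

343°

Δeast = -21.9 − -7.3 = -14.60; Δnorth = 21.7 − -25.4 = 47.10.
Bearing = atan2(Δeast, Δnorth) mod 360° = 342.78° ≈ 343°.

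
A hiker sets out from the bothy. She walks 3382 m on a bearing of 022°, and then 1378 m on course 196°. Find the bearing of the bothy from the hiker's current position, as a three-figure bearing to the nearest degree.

Leg 1 (022°, 3382 m): east 3382 sin 22° = 1266.92, north 3382 cos 22° = 3135.74
Leg 2 (196°, 1378 m): east 1378 sin 196° = -379.83, north 1378 cos 196° = -1324.62
Net displacement: 887.09 east, 1811.12 north. Direction back to start is (-887.09, -1811.12): bearing = atan2(-887.09, -1811.12) mod 360° = 206.10° ≈ 206°.

206°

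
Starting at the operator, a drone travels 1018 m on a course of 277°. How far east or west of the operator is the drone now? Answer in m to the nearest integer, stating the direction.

1010 m west

Leg 1 (277°, 1018 m): east 1018 sin 277° = -1010.41, north 1018 cos 277° = 124.06
Net east component: -1010.41 m.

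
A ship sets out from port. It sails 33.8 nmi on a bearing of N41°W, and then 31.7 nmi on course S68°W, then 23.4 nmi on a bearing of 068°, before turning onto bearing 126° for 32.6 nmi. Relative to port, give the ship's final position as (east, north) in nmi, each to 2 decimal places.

Leg 1 (N41°W, 33.8 nmi): east 33.8 sin 319° = -22.17, north 33.8 cos 319° = 25.51
Leg 2 (S68°W, 31.7 nmi): east 31.7 sin 248° = -29.39, north 31.7 cos 248° = -11.88
Leg 3 (068°, 23.4 nmi): east 23.4 sin 68° = 21.70, north 23.4 cos 68° = 8.77
Leg 4 (126°, 32.6 nmi): east 32.6 sin 126° = 26.37, north 32.6 cos 126° = -19.16
Summing: -3.50 nmi east, 3.24 nmi north → (-3.50, 3.24).

(-3.50, 3.24)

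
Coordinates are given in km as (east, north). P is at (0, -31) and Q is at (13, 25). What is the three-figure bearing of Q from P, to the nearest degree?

013°

Δeast = 13 − 0 = 13.00; Δnorth = 25 − -31 = 56.00.
Bearing = atan2(Δeast, Δnorth) mod 360° = 13.07° ≈ 013°.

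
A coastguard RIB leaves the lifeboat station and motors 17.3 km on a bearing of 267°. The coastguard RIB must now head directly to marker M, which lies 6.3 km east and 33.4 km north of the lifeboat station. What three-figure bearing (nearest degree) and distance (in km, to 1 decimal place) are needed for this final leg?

034°, 41.6 km

Leg 1 (267°, 17.3 km): east 17.3 sin 267° = -17.28, north 17.3 cos 267° = -0.91
Current position: (-17.28, -0.91). Target: (6.3, 33.4). Remaining: Δeast = 23.58, Δnorth = 34.31.
Bearing = atan2(23.58, 34.31) mod 360° = 34.50°; distance = √((23.58)² + (34.31)²) = 41.626 km.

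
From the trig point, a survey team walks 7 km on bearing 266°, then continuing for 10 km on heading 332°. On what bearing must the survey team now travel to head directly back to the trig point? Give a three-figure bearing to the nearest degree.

Leg 1 (266°, 7 km): east 7 sin 266° = -6.98, north 7 cos 266° = -0.49
Leg 2 (332°, 10 km): east 10 sin 332° = -4.69, north 10 cos 332° = 8.83
Net displacement: -11.68 east, 8.34 north. Direction back to start is (11.68, -8.34): bearing = atan2(11.68, -8.34) mod 360° = 125.54° ≈ 126°.

126°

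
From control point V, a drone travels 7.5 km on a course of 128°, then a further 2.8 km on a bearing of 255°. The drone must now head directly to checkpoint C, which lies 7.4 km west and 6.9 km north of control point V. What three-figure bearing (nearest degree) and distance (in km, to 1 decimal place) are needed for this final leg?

Leg 1 (128°, 7.5 km): east 7.5 sin 128° = 5.91, north 7.5 cos 128° = -4.62
Leg 2 (255°, 2.8 km): east 2.8 sin 255° = -2.70, north 2.8 cos 255° = -0.72
Current position: (3.21, -5.34). Target: (-7.4, 6.9). Remaining: Δeast = -10.61, Δnorth = 12.24.
Bearing = atan2(-10.61, 12.24) mod 360° = 319.10°; distance = √((-10.61)² + (12.24)²) = 16.197 km.

319°, 16.2 km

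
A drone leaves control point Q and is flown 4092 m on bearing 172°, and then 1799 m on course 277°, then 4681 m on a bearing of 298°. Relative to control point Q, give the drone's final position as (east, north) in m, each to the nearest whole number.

(-5349, -1635)

Leg 1 (172°, 4092 m): east 4092 sin 172° = 569.50, north 4092 cos 172° = -4052.18
Leg 2 (277°, 1799 m): east 1799 sin 277° = -1785.59, north 1799 cos 277° = 219.24
Leg 3 (298°, 4681 m): east 4681 sin 298° = -4133.08, north 4681 cos 298° = 2197.60
Summing: -5349.17 m east, -1635.34 m north → (-5349, -1635).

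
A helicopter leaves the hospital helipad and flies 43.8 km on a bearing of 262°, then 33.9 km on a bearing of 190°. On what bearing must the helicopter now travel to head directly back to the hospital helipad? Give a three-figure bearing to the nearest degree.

051°

Leg 1 (262°, 43.8 km): east 43.8 sin 262° = -43.37, north 43.8 cos 262° = -6.10
Leg 2 (190°, 33.9 km): east 33.9 sin 190° = -5.89, north 33.9 cos 190° = -33.38
Net displacement: -49.26 east, -39.48 north. Direction back to start is (49.26, 39.48): bearing = atan2(49.26, 39.48) mod 360° = 51.29° ≈ 051°.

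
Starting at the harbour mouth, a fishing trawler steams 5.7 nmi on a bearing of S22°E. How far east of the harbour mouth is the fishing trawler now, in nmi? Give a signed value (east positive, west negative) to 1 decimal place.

2.1 nmi

Leg 1 (S22°E, 5.7 nmi): east 5.7 sin 158° = 2.14, north 5.7 cos 158° = -5.28
Net east component: 2.14 nmi.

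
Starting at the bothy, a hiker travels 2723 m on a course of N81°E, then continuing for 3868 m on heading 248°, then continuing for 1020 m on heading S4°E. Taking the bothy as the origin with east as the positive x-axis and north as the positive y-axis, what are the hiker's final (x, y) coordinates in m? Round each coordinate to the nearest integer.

Leg 1 (N81°E, 2723 m): east 2723 sin 81° = 2689.48, north 2723 cos 81° = 425.97
Leg 2 (248°, 3868 m): east 3868 sin 248° = -3586.35, north 3868 cos 248° = -1448.98
Leg 3 (S4°E, 1020 m): east 1020 sin 176° = 71.15, north 1020 cos 176° = -1017.52
Summing: -825.72 m east, -2040.52 m north → (-826, -2041).

(-826, -2041)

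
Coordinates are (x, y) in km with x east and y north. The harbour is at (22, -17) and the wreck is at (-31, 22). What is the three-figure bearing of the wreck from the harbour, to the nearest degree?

Δeast = -31 − 22 = -53.00; Δnorth = 22 − -17 = 39.00.
Bearing = atan2(Δeast, Δnorth) mod 360° = 306.35° ≈ 306°.

306°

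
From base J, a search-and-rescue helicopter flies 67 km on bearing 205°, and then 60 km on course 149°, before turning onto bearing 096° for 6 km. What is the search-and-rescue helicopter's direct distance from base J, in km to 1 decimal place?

Leg 1 (205°, 67 km): east 67 sin 205° = -28.32, north 67 cos 205° = -60.72
Leg 2 (149°, 60 km): east 60 sin 149° = 30.90, north 60 cos 149° = -51.43
Leg 3 (096°, 6 km): east 6 sin 96° = 5.97, north 6 cos 96° = -0.63
Net: 8.55 east, -112.78 north. Distance = √((8.55)² + (-112.78)²) = 113.104 km.

113.1 km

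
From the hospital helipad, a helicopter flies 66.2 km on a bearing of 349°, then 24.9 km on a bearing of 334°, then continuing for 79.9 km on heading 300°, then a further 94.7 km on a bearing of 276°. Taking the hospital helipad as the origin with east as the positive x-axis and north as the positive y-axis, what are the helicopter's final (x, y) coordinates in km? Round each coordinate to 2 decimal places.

(-186.92, 137.21)

Leg 1 (349°, 66.2 km): east 66.2 sin 349° = -12.63, north 66.2 cos 349° = 64.98
Leg 2 (334°, 24.9 km): east 24.9 sin 334° = -10.92, north 24.9 cos 334° = 22.38
Leg 3 (300°, 79.9 km): east 79.9 sin 300° = -69.20, north 79.9 cos 300° = 39.95
Leg 4 (276°, 94.7 km): east 94.7 sin 276° = -94.18, north 94.7 cos 276° = 9.90
Summing: -186.92 km east, 137.21 km north → (-186.92, 137.21).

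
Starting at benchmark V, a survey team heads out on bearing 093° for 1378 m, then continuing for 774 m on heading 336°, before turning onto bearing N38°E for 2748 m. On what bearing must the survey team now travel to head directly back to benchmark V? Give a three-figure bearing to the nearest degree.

225°

Leg 1 (093°, 1378 m): east 1378 sin 93° = 1376.11, north 1378 cos 93° = -72.12
Leg 2 (336°, 774 m): east 774 sin 336° = -314.81, north 774 cos 336° = 707.08
Leg 3 (N38°E, 2748 m): east 2748 sin 38° = 1691.84, north 2748 cos 38° = 2165.45
Net displacement: 2753.14 east, 2800.42 north. Direction back to start is (-2753.14, -2800.42): bearing = atan2(-2753.14, -2800.42) mod 360° = 224.51° ≈ 225°.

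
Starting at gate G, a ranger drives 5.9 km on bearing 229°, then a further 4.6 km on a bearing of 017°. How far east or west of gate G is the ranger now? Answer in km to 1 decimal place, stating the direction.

3.1 km west

Leg 1 (229°, 5.9 km): east 5.9 sin 229° = -4.45, north 5.9 cos 229° = -3.87
Leg 2 (017°, 4.6 km): east 4.6 sin 17° = 1.34, north 4.6 cos 17° = 4.40
Net east component: -3.11 km.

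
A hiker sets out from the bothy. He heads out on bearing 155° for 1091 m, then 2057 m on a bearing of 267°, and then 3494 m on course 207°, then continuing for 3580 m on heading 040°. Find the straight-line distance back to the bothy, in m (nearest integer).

Leg 1 (155°, 1091 m): east 1091 sin 155° = 461.08, north 1091 cos 155° = -988.78
Leg 2 (267°, 2057 m): east 2057 sin 267° = -2054.18, north 2057 cos 267° = -107.66
Leg 3 (207°, 3494 m): east 3494 sin 207° = -1586.24, north 3494 cos 207° = -3113.18
Leg 4 (040°, 3580 m): east 3580 sin 40° = 2301.18, north 3580 cos 40° = 2742.44
Net: -878.17 east, -1467.17 north. Distance = √((-878.17)² + (-1467.17)²) = 1709.906 m.

1710 m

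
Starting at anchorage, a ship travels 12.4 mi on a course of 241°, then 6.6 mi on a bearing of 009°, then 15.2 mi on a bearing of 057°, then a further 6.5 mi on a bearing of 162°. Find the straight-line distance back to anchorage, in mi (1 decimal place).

5.6 mi

Leg 1 (241°, 12.4 mi): east 12.4 sin 241° = -10.85, north 12.4 cos 241° = -6.01
Leg 2 (009°, 6.6 mi): east 6.6 sin 9° = 1.03, north 6.6 cos 9° = 6.52
Leg 3 (057°, 15.2 mi): east 15.2 sin 57° = 12.75, north 15.2 cos 57° = 8.28
Leg 4 (162°, 6.5 mi): east 6.5 sin 162° = 2.01, north 6.5 cos 162° = -6.18
Net: 4.94 east, 2.60 north. Distance = √((4.94)² + (2.60)²) = 5.587 mi.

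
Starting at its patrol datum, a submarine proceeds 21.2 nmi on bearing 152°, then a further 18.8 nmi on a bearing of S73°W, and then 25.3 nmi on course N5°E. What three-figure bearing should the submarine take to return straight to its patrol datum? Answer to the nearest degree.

100°

Leg 1 (152°, 21.2 nmi): east 21.2 sin 152° = 9.95, north 21.2 cos 152° = -18.72
Leg 2 (S73°W, 18.8 nmi): east 18.8 sin 253° = -17.98, north 18.8 cos 253° = -5.50
Leg 3 (N5°E, 25.3 nmi): east 25.3 sin 5° = 2.21, north 25.3 cos 5° = 25.20
Net displacement: -5.82 east, 0.99 north. Direction back to start is (5.82, -0.99): bearing = atan2(5.82, -0.99) mod 360° = 99.64° ≈ 100°.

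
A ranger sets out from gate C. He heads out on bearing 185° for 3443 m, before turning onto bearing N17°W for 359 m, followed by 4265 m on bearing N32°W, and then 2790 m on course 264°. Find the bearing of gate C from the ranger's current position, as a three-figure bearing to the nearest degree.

093°

Leg 1 (185°, 3443 m): east 3443 sin 185° = -300.08, north 3443 cos 185° = -3429.90
Leg 2 (N17°W, 359 m): east 359 sin 343° = -104.96, north 359 cos 343° = 343.31
Leg 3 (N32°W, 4265 m): east 4265 sin 328° = -2260.11, north 4265 cos 328° = 3616.93
Leg 4 (264°, 2790 m): east 2790 sin 264° = -2774.72, north 2790 cos 264° = -291.63
Net displacement: -5439.86 east, 238.71 north. Direction back to start is (5439.86, -238.71): bearing = atan2(5439.86, -238.71) mod 360° = 92.51° ≈ 093°.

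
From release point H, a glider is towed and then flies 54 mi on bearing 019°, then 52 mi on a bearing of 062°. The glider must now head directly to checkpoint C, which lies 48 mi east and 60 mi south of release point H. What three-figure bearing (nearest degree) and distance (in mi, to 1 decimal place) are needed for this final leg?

Leg 1 (019°, 54 mi): east 54 sin 19° = 17.58, north 54 cos 19° = 51.06
Leg 2 (062°, 52 mi): east 52 sin 62° = 45.91, north 52 cos 62° = 24.41
Current position: (63.49, 75.47). Target: (48, -60). Remaining: Δeast = -15.49, Δnorth = -135.47.
Bearing = atan2(-15.49, -135.47) mod 360° = 186.52°; distance = √((-15.49)² + (-135.47)²) = 136.354 mi.

187°, 136.4 mi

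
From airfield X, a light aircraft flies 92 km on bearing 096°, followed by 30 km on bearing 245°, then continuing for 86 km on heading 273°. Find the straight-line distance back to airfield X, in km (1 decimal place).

Leg 1 (096°, 92 km): east 92 sin 96° = 91.50, north 92 cos 96° = -9.62
Leg 2 (245°, 30 km): east 30 sin 245° = -27.19, north 30 cos 245° = -12.68
Leg 3 (273°, 86 km): east 86 sin 273° = -85.88, north 86 cos 273° = 4.50
Net: -21.58 east, -17.79 north. Distance = √((-21.58)² + (-17.79)²) = 27.967 km.

28.0 km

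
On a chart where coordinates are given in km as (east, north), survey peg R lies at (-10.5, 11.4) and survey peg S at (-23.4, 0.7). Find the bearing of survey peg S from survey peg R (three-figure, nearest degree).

Δeast = -23.4 − -10.5 = -12.90; Δnorth = 0.7 − 11.4 = -10.70.
Bearing = atan2(Δeast, Δnorth) mod 360° = 230.33° ≈ 230°.

230°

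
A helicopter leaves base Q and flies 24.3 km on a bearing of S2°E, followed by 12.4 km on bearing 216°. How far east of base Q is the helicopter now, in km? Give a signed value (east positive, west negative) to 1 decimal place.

-6.4 km

Leg 1 (S2°E, 24.3 km): east 24.3 sin 178° = 0.85, north 24.3 cos 178° = -24.29
Leg 2 (216°, 12.4 km): east 12.4 sin 216° = -7.29, north 12.4 cos 216° = -10.03
Net east component: -6.44 km.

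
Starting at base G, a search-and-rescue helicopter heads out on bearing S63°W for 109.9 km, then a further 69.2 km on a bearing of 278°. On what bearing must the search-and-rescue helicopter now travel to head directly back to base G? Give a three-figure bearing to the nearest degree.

076°

Leg 1 (S63°W, 109.9 km): east 109.9 sin 243° = -97.92, north 109.9 cos 243° = -49.89
Leg 2 (278°, 69.2 km): east 69.2 sin 278° = -68.53, north 69.2 cos 278° = 9.63
Net displacement: -166.45 east, -40.26 north. Direction back to start is (166.45, 40.26): bearing = atan2(166.45, 40.26) mod 360° = 76.40° ≈ 076°.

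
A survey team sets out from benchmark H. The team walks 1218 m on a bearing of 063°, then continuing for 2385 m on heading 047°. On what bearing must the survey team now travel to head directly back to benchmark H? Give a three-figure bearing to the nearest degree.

Leg 1 (063°, 1218 m): east 1218 sin 63° = 1085.25, north 1218 cos 63° = 552.96
Leg 2 (047°, 2385 m): east 2385 sin 47° = 1744.28, north 2385 cos 47° = 1626.57
Net displacement: 2829.52 east, 2179.53 north. Direction back to start is (-2829.52, -2179.53): bearing = atan2(-2829.52, -2179.53) mod 360° = 232.39° ≈ 232°.

232°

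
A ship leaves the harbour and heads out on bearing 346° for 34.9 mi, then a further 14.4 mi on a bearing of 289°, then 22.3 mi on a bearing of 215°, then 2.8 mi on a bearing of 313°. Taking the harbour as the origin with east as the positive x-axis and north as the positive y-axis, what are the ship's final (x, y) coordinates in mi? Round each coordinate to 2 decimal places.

Leg 1 (346°, 34.9 mi): east 34.9 sin 346° = -8.44, north 34.9 cos 346° = 33.86
Leg 2 (289°, 14.4 mi): east 14.4 sin 289° = -13.62, north 14.4 cos 289° = 4.69
Leg 3 (215°, 22.3 mi): east 22.3 sin 215° = -12.79, north 22.3 cos 215° = -18.27
Leg 4 (313°, 2.8 mi): east 2.8 sin 313° = -2.05, north 2.8 cos 313° = 1.91
Summing: -36.90 mi east, 22.19 mi north → (-36.90, 22.19).

(-36.90, 22.19)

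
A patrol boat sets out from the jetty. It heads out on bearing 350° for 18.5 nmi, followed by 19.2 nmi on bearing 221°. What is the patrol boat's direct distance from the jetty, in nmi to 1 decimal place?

Leg 1 (350°, 18.5 nmi): east 18.5 sin 350° = -3.21, north 18.5 cos 350° = 18.22
Leg 2 (221°, 19.2 nmi): east 19.2 sin 221° = -12.60, north 19.2 cos 221° = -14.49
Net: -15.81 east, 3.73 north. Distance = √((-15.81)² + (3.73)²) = 16.243 nmi.

16.2 nmi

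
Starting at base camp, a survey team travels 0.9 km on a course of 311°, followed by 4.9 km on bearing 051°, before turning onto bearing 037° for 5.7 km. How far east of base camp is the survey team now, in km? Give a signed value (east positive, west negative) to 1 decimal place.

Leg 1 (311°, 0.9 km): east 0.9 sin 311° = -0.68, north 0.9 cos 311° = 0.59
Leg 2 (051°, 4.9 km): east 4.9 sin 51° = 3.81, north 4.9 cos 51° = 3.08
Leg 3 (037°, 5.7 km): east 5.7 sin 37° = 3.43, north 5.7 cos 37° = 4.55
Net east component: 6.56 km.

6.6 km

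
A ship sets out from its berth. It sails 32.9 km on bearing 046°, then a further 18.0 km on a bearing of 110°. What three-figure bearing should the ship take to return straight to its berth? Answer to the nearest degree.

Leg 1 (046°, 32.9 km): east 32.9 sin 46° = 23.67, north 32.9 cos 46° = 22.85
Leg 2 (110°, 18.0 km): east 18.0 sin 110° = 16.91, north 18.0 cos 110° = -6.16
Net displacement: 40.58 east, 16.70 north. Direction back to start is (-40.58, -16.70): bearing = atan2(-40.58, -16.70) mod 360° = 247.63° ≈ 248°.

248°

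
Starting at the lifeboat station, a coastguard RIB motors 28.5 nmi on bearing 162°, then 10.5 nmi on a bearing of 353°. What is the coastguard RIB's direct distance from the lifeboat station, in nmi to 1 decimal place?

Leg 1 (162°, 28.5 nmi): east 28.5 sin 162° = 8.81, north 28.5 cos 162° = -27.11
Leg 2 (353°, 10.5 nmi): east 10.5 sin 353° = -1.28, north 10.5 cos 353° = 10.42
Net: 7.53 east, -16.68 north. Distance = √((7.53)² + (-16.68)²) = 18.303 nmi.

18.3 nmi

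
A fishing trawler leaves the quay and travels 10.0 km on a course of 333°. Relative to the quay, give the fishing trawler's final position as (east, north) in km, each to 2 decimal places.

Leg 1 (333°, 10.0 km): east 10.0 sin 333° = -4.54, north 10.0 cos 333° = 8.91
Summing: -4.54 km east, 8.91 km north → (-4.54, 8.91).

(-4.54, 8.91)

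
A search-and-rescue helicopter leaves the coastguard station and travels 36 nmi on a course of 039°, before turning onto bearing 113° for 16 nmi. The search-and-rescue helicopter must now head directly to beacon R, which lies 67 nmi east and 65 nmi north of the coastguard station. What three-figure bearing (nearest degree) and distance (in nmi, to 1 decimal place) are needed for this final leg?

034°, 52.4 nmi

Leg 1 (039°, 36 nmi): east 36 sin 39° = 22.66, north 36 cos 39° = 27.98
Leg 2 (113°, 16 nmi): east 16 sin 113° = 14.73, north 16 cos 113° = -6.25
Current position: (37.38, 21.73). Target: (67, 65). Remaining: Δeast = 29.62, Δnorth = 43.27.
Bearing = atan2(29.62, 43.27) mod 360° = 34.39°; distance = √((29.62)² + (43.27)²) = 52.439 nmi.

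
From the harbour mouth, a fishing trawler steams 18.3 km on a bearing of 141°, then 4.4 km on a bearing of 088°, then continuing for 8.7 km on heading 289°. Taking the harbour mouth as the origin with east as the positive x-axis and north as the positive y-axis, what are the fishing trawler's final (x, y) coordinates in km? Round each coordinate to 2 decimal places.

Leg 1 (141°, 18.3 km): east 18.3 sin 141° = 11.52, north 18.3 cos 141° = -14.22
Leg 2 (088°, 4.4 km): east 4.4 sin 88° = 4.40, north 4.4 cos 88° = 0.15
Leg 3 (289°, 8.7 km): east 8.7 sin 289° = -8.23, north 8.7 cos 289° = 2.83
Summing: 7.69 km east, -11.24 km north → (7.69, -11.24).

(7.69, -11.24)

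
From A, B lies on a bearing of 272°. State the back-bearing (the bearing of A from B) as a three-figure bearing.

Back-bearing = 272° − 180° = 092°.

092°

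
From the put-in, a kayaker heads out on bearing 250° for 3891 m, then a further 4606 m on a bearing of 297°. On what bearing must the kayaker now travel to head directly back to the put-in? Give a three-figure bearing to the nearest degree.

Leg 1 (250°, 3891 m): east 3891 sin 250° = -3656.34, north 3891 cos 250° = -1330.80
Leg 2 (297°, 4606 m): east 4606 sin 297° = -4103.98, north 4606 cos 297° = 2091.08
Net displacement: -7760.32 east, 760.28 north. Direction back to start is (7760.32, -760.28): bearing = atan2(7760.32, -760.28) mod 360° = 95.60° ≈ 096°.

096°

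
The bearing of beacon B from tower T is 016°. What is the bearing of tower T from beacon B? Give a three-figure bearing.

196°

Back-bearing = 016° + 180° = 196°.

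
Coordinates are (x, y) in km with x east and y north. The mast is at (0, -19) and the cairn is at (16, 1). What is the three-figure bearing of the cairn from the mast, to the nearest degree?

Δeast = 16 − 0 = 16.00; Δnorth = 1 − -19 = 20.00.
Bearing = atan2(Δeast, Δnorth) mod 360° = 38.66° ≈ 039°.

039°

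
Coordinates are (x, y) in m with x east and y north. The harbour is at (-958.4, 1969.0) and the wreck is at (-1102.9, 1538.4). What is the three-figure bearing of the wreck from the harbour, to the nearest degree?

Δeast = -1102.9 − -958.4 = -144.50; Δnorth = 1538.4 − 1969.0 = -430.60.
Bearing = atan2(Δeast, Δnorth) mod 360° = 198.55° ≈ 199°.

199°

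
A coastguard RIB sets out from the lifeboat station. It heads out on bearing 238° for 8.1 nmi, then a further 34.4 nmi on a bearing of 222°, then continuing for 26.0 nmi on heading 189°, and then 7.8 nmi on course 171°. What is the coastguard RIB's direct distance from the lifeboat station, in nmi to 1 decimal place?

71.2 nmi

Leg 1 (238°, 8.1 nmi): east 8.1 sin 238° = -6.87, north 8.1 cos 238° = -4.29
Leg 2 (222°, 34.4 nmi): east 34.4 sin 222° = -23.02, north 34.4 cos 222° = -25.56
Leg 3 (189°, 26.0 nmi): east 26.0 sin 189° = -4.07, north 26.0 cos 189° = -25.68
Leg 4 (171°, 7.8 nmi): east 7.8 sin 171° = 1.22, north 7.8 cos 171° = -7.70
Net: -32.73 east, -63.24 north. Distance = √((-32.73)² + (-63.24)²) = 71.210 nmi.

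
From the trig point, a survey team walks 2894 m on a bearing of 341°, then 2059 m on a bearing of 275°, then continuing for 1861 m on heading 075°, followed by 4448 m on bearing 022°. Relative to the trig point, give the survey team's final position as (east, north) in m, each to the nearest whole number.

(470, 7522)

Leg 1 (341°, 2894 m): east 2894 sin 341° = -942.19, north 2894 cos 341° = 2736.33
Leg 2 (275°, 2059 m): east 2059 sin 275° = -2051.16, north 2059 cos 275° = 179.45
Leg 3 (075°, 1861 m): east 1861 sin 75° = 1797.59, north 1861 cos 75° = 481.66
Leg 4 (022°, 4448 m): east 4448 sin 22° = 1666.25, north 4448 cos 22° = 4124.11
Summing: 470.48 m east, 7521.56 m north → (470, 7522).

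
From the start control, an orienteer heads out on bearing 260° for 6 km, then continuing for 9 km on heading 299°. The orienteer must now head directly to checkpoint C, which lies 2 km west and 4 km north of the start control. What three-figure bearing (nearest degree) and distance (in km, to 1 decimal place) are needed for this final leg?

Leg 1 (260°, 6 km): east 6 sin 260° = -5.91, north 6 cos 260° = -1.04
Leg 2 (299°, 9 km): east 9 sin 299° = -7.87, north 9 cos 299° = 4.36
Current position: (-13.78, 3.32). Target: (-2, 4). Remaining: Δeast = 11.78, Δnorth = 0.68.
Bearing = atan2(11.78, 0.68) mod 360° = 86.70°; distance = √((11.78)² + (0.68)²) = 11.800 km.

087°, 11.8 km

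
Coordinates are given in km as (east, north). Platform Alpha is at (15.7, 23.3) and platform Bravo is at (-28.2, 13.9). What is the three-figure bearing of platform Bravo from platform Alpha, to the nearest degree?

258°

Δeast = -28.2 − 15.7 = -43.90; Δnorth = 13.9 − 23.3 = -9.40.
Bearing = atan2(Δeast, Δnorth) mod 360° = 257.91° ≈ 258°.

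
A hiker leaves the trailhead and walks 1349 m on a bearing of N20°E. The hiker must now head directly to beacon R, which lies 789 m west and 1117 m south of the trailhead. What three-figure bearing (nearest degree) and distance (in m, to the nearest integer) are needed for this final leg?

Leg 1 (N20°E, 1349 m): east 1349 sin 20° = 461.39, north 1349 cos 20° = 1267.65
Current position: (461.39, 1267.65). Target: (-789, -1117). Remaining: Δeast = -1250.39, Δnorth = -2384.65.
Bearing = atan2(-1250.39, -2384.65) mod 360° = 207.67°; distance = √((-1250.39)² + (-2384.65)²) = 2692.582 m.

208°, 2693 m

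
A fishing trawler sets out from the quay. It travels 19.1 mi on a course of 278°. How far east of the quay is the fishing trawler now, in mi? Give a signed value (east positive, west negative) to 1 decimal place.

-18.9 mi

Leg 1 (278°, 19.1 mi): east 19.1 sin 278° = -18.91, north 19.1 cos 278° = 2.66
Net east component: -18.91 mi.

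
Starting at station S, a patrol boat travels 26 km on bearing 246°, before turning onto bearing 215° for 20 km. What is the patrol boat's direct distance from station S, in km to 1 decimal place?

Leg 1 (246°, 26 km): east 26 sin 246° = -23.75, north 26 cos 246° = -10.58
Leg 2 (215°, 20 km): east 20 sin 215° = -11.47, north 20 cos 215° = -16.38
Net: -35.22 east, -26.96 north. Distance = √((-35.22)² + (-26.96)²) = 44.356 km.

44.4 km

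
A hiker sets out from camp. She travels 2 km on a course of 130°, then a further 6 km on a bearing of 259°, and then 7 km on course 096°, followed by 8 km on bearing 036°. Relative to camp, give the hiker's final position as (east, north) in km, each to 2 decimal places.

(7.31, 3.31)

Leg 1 (130°, 2 km): east 2 sin 130° = 1.53, north 2 cos 130° = -1.29
Leg 2 (259°, 6 km): east 6 sin 259° = -5.89, north 6 cos 259° = -1.14
Leg 3 (096°, 7 km): east 7 sin 96° = 6.96, north 7 cos 96° = -0.73
Leg 4 (036°, 8 km): east 8 sin 36° = 4.70, north 8 cos 36° = 6.47
Summing: 7.31 km east, 3.31 km north → (7.31, 3.31).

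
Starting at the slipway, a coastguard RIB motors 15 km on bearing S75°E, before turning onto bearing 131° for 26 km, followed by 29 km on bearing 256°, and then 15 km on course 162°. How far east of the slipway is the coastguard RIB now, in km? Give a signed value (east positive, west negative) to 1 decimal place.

Leg 1 (S75°E, 15 km): east 15 sin 105° = 14.49, north 15 cos 105° = -3.88
Leg 2 (131°, 26 km): east 26 sin 131° = 19.62, north 26 cos 131° = -17.06
Leg 3 (256°, 29 km): east 29 sin 256° = -28.14, north 29 cos 256° = -7.02
Leg 4 (162°, 15 km): east 15 sin 162° = 4.64, north 15 cos 162° = -14.27
Net east component: 10.61 km.

10.6 km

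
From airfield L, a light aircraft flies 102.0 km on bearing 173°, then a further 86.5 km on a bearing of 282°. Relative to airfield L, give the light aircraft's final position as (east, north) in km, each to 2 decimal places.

Leg 1 (173°, 102.0 km): east 102.0 sin 173° = 12.43, north 102.0 cos 173° = -101.24
Leg 2 (282°, 86.5 km): east 86.5 sin 282° = -84.61, north 86.5 cos 282° = 17.98
Summing: -72.18 km east, -83.26 km north → (-72.18, -83.26).

(-72.18, -83.26)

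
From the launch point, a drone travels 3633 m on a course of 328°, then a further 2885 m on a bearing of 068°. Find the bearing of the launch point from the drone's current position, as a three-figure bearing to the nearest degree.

Leg 1 (328°, 3633 m): east 3633 sin 328° = -1925.20, north 3633 cos 328° = 3080.96
Leg 2 (068°, 2885 m): east 2885 sin 68° = 2674.93, north 2885 cos 68° = 1080.74
Net displacement: 749.73 east, 4161.70 north. Direction back to start is (-749.73, -4161.70): bearing = atan2(-749.73, -4161.70) mod 360° = 190.21° ≈ 190°.

190°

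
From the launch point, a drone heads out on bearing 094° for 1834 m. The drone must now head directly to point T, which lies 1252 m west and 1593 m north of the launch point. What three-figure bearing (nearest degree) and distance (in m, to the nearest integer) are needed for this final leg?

Leg 1 (094°, 1834 m): east 1834 sin 94° = 1829.53, north 1834 cos 94° = -127.93
Current position: (1829.53, -127.93). Target: (-1252, 1593). Remaining: Δeast = -3081.53, Δnorth = 1720.93.
Bearing = atan2(-3081.53, 1720.93) mod 360° = 299.18°; distance = √((-3081.53)² + (1720.93)²) = 3529.512 m.

299°, 3530 m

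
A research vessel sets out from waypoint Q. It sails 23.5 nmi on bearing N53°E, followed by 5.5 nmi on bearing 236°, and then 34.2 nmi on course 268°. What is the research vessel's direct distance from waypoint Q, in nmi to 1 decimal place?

Leg 1 (N53°E, 23.5 nmi): east 23.5 sin 53° = 18.77, north 23.5 cos 53° = 14.14
Leg 2 (236°, 5.5 nmi): east 5.5 sin 236° = -4.56, north 5.5 cos 236° = -3.08
Leg 3 (268°, 34.2 nmi): east 34.2 sin 268° = -34.18, north 34.2 cos 268° = -1.19
Net: -19.97 east, 9.87 north. Distance = √((-19.97)² + (9.87)²) = 22.278 nmi.

22.3 nmi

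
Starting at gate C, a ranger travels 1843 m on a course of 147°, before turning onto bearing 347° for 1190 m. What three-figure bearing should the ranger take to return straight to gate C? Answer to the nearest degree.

298°

Leg 1 (147°, 1843 m): east 1843 sin 147° = 1003.77, north 1843 cos 147° = -1545.67
Leg 2 (347°, 1190 m): east 1190 sin 347° = -267.69, north 1190 cos 347° = 1159.50
Net displacement: 736.08 east, -386.17 north. Direction back to start is (-736.08, 386.17): bearing = atan2(-736.08, 386.17) mod 360° = 297.68° ≈ 298°.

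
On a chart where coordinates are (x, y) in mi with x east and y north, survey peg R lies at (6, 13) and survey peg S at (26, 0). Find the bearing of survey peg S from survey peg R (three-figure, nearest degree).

123°

Δeast = 26 − 6 = 20.00; Δnorth = 0 − 13 = -13.00.
Bearing = atan2(Δeast, Δnorth) mod 360° = 123.02° ≈ 123°.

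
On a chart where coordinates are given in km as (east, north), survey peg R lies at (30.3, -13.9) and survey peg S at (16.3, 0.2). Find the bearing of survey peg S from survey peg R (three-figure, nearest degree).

315°

Δeast = 16.3 − 30.3 = -14.00; Δnorth = 0.2 − -13.9 = 14.10.
Bearing = atan2(Δeast, Δnorth) mod 360° = 315.20° ≈ 315°.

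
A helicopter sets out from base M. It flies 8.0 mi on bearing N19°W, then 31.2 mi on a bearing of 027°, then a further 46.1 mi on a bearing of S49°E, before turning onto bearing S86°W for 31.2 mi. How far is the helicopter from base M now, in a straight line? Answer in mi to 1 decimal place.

Leg 1 (N19°W, 8.0 mi): east 8.0 sin 341° = -2.60, north 8.0 cos 341° = 7.56
Leg 2 (027°, 31.2 mi): east 31.2 sin 27° = 14.16, north 31.2 cos 27° = 27.80
Leg 3 (S49°E, 46.1 mi): east 46.1 sin 131° = 34.79, north 46.1 cos 131° = -30.24
Leg 4 (S86°W, 31.2 mi): east 31.2 sin 266° = -31.12, north 31.2 cos 266° = -2.18
Net: 15.23 east, 2.94 north. Distance = √((15.23)² + (2.94)²) = 15.510 mi.

15.5 mi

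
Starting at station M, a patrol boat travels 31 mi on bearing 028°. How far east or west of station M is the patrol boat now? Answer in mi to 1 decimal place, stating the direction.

14.6 mi east

Leg 1 (028°, 31 mi): east 31 sin 28° = 14.55, north 31 cos 28° = 27.37
Net east component: 14.55 mi.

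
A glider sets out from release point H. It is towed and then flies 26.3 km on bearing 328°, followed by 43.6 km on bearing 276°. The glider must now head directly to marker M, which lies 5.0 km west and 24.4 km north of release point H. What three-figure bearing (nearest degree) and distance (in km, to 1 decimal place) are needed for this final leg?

Leg 1 (328°, 26.3 km): east 26.3 sin 328° = -13.94, north 26.3 cos 328° = 22.30
Leg 2 (276°, 43.6 km): east 43.6 sin 276° = -43.36, north 43.6 cos 276° = 4.56
Current position: (-57.30, 26.86). Target: (-5.0, 24.4). Remaining: Δeast = 52.30, Δnorth = -2.46.
Bearing = atan2(52.30, -2.46) mod 360° = 92.69°; distance = √((52.30)² + (-2.46)²) = 52.356 km.

093°, 52.4 km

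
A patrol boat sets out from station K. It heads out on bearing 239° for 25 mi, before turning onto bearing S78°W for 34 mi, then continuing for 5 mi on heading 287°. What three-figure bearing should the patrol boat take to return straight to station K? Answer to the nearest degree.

Leg 1 (239°, 25 mi): east 25 sin 239° = -21.43, north 25 cos 239° = -12.88
Leg 2 (S78°W, 34 mi): east 34 sin 258° = -33.26, north 34 cos 258° = -7.07
Leg 3 (287°, 5 mi): east 5 sin 287° = -4.78, north 5 cos 287° = 1.46
Net displacement: -59.47 east, -18.48 north. Direction back to start is (59.47, 18.48): bearing = atan2(59.47, 18.48) mod 360° = 72.73° ≈ 073°.

073°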